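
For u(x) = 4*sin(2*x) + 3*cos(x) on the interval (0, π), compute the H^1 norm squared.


||u||_{H^1(0,π)}^2 = 64 + 49*π

u'(x) = -3*sin(x) + 8*cos(2*x).
Expand u² and (u')² and integrate term by term on (0, π), using: for integers n ≥ 1, ∫_0^π sin²(nx) dx = ∫_0^π cos²(nx) dx = π/2; for n ≠ n', ∫_0^π sin(nx)sin(n'x) dx = ∫_0^π cos(nx)cos(n'x) dx = 0; and by product-to-sum, ∫_0^π sin(nx)cos(n'x) dx = ½∫_0^π [sin((n+n')x) + sin((n−n')x)] dx, which is 0 when n+n' is even and 2n/(n²−n'²) when n+n' is odd (it need not vanish on (0, π)).
  u² squared terms: (3)²·∫cos(x)² dx = 9·π/2 = 9*π/2;  (4)²·∫sin(2x)² dx = 16·π/2 = 8*π.
  u² cross terms: 2·(3)·(4)·∫cos(x)·sin(2x) dx = 24·(4/3) = 32.
  So ∫_0^π u² dx = 9*π/2 + 8*π + 32 = 32 + 25*π/2.
  (u')² squared terms: (-3)²·∫sin(x)² dx = 9·π/2 = 9*π/2;  (8)²·∫cos(2x)² dx = 64·π/2 = 32*π.
  (u')² cross terms: 2·(-3)·(8)·∫sin(x)·cos(2x) dx = -48·(-2/3) = 32.
  So ∫_0^π (u')² dx = 9*π/2 + 32*π + 32 = 32 + 73*π/2.
||u||_{H^1}^2 = (32 + 25*π/2) + (32 + 73*π/2) = 64 + 49*π.


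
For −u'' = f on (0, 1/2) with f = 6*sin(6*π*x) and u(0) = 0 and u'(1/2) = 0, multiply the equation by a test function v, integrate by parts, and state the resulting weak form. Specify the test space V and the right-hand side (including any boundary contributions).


V = {v ∈ H^1(0, 1/2) : v(0) = 0} (test functions vanish at x = 0 where u is specified); weak form: ∫_0^1/2 u'v' dx = ∫_0^1/2 (6*sin(6*π*x)) v dx for all v ∈ V.

Multiply both sides by a test function v and integrate from 0 to 1/2:
  ∫_0^1/2 −u''(x) v(x) dx = ∫_0^1/2 f(x) v(x) dx.
Integrate the LHS by parts once:
  ∫_0^1/2 −u'' v dx = −[u'(x) v(x)]_0^1/2 + ∫_0^1/2 u'(x) v'(x) dx.
Thus ∫_0^1/2 u'(x) v'(x) dx = ∫_0^1/2 f(x) v(x) dx + [u'(x) v(x)]_0^1/2.
Choose V so that boundary terms are either known or forced to vanish.
Mixed BC: u(0) = 0 (Dirichlet) and u'(1/2) = 0 (Neumann). Define V = {v ∈ H^1(0, 1/2) : v(0) = 0}. Then [u' v]_0^1/2 = u'(1/2)·v(1/2) − u'(0)·0 = 0.
Weak formulation: find u (satisfying any essential BC) such that ∫_0^1/2 u'(x) v'(x) dx = ∫_0^1/2 f v dx for all v ∈ V (Dirichlet at 0 absorbed into V; the Neumann datum at x = 1/2 is zero, so no boundary term remains).
Substituting f(x) = 6*sin(6*π*x), the right-hand side is ∫_0^1/2 (6*sin(6*π*x)) v dx.


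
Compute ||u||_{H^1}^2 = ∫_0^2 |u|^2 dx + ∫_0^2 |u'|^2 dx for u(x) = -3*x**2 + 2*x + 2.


||u||_{H^1}^2 = 1024/15

The H^1 norm (squared) on an interval (0, L) is
  ||u||_{H^1}^2 = ∫_0^L u(x)^2 dx + ∫_0^L u'(x)^2 dx.
Compute u'(x) = 2 - 6*x.
Then u(x)^2 = 9*x**4 - 12*x**3 - 8*x**2 + 8*x + 4 and u'(x)^2 = 36*x**2 - 24*x + 4.
Integrate each monomial from 0 to 2 using ∫_0^2 c·x^n dx = c·2^(n+1)/(n+1):
  ∫_0^2 u(x)^2 dx = ∫_0^2 (9*x^4 - 12*x^3 - 8*x^2 + 8*x + 4) dx. Term by term:
    ∫_0^2 9*x^4 dx = 288/5;  ∫_0^2 -12*x^3 dx = -48;  ∫_0^2 -8*x^2 dx = -64/3;
    ∫_0^2 8*x dx = 16;  ∫_0^2 4 dx = 8.
  Sum: 288/5 − 48 − 64/3 + 16 + 8 = 184/15.
  ∫_0^2 u'(x)^2 dx = ∫_0^2 (36*x^2 - 24*x + 4) dx. Term by term:
    ∫_0^2 36*x^2 dx = 96;  ∫_0^2 -24*x dx = -48;  ∫_0^2 4 dx = 8.
  Sum: 96 − 48 + 8 = 56.
Adding: ||u||_{H^1}^2 = 184/15 + 56 = 1024/15.


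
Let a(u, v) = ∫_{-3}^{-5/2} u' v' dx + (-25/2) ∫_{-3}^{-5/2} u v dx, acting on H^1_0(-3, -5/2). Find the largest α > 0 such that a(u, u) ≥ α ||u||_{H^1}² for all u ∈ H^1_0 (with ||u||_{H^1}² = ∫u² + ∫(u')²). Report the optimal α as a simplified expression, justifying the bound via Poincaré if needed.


α = (-25 + 8*π^2)/(2*(1 + 4*π^2))

Coercivity of a(·,·) on H^1_0(-3, -5/2) means a(u, u) ≥ α ||u||_{H^1}² for every u ∈ H^1_0.
The interval has length L = 1/2, and Poincaré/coercivity depend only on L. Here a(u, u) = ∫(u')² + (-25/2)·∫u².
Here c = -25/2 < 0 with |c| < (π/L)² = 4*π^2, so coercivity still holds. The condition a(u,u) ≥ α||u||_{H^1}² reads (1−α)∫(u')² ≥ (α−c)∫u². Any admissible α is ≤ 1 (rapidly oscillating u have ∫u²/∫(u')² → 0), and α = 1 would force 0 ≥ (1−c)∫u², impossible since c < 1; so 1−α > 0. By the sharp Poincaré inequality on H^1_0 of an interval of length L, ∫(u')² ≥ (π/L)²∫u² with equality for the first sine mode sin(π(x−x₀)/L) (x₀ the left endpoint), so the inequality holds for all u iff (1−α)(π/L)² ≥ α − c, i.e. α ≤ ((π/L)² + c)/((π/L)² + 1) = (1 + c(L/π)²)/(1 + (L/π)²). (Direct route, valid since c ≤ 0: Poincaré gives c∫u² ≥ c(L/π)²∫(u')², so a(u,u) ≥ (1 + c(L/π)²)∫(u')², while ||u||_{H^1}² ≤ (1 + (L/π)²)∫(u')²; dividing yields the same α.) With (π/L)² = 4*π^2 and c = -25/2, the largest admissible constant is α = ((π/L)² + c)/((π/L)² + 1).
Simplifying, α = (-25 + 8*π^2)/(2*(1 + 4*π^2)).


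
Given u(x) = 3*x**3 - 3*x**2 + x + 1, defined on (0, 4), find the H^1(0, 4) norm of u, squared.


||u||_{H^1}^2 = 2362424/105

The H^1 norm (squared) on an interval (0, L) is
  ||u||_{H^1}^2 = ∫_0^L u(x)^2 dx + ∫_0^L u'(x)^2 dx.
Compute u'(x) = 9*x**2 - 6*x + 1.
Then u(x)^2 = 9*x**6 - 18*x**5 + 15*x**4 - 5*x**2 + 2*x + 1 and u'(x)^2 = 81*x**4 - 108*x**3 + 54*x**2 - 12*x + 1.
Integrate each monomial from 0 to 4 using ∫_0^4 c·x^n dx = c·4^(n+1)/(n+1):
  ∫_0^4 u(x)^2 dx = ∫_0^4 (9*x^6 - 18*x^5 + 15*x^4 - 5*x^2 + 2*x + 1) dx. Term by term:
    ∫_0^4 9*x^6 dx = 147456/7;  ∫_0^4 -18*x^5 dx = -12288;  ∫_0^4 15*x^4 dx = 3072;
    ∫_0^4 -5*x^2 dx = -320/3;  ∫_0^4 2*x dx = 16;  ∫_0^4 1 dx = 4.
  Sum: 147456/7 − 12288 + 3072 − 320/3 + 16 + 4 = 247012/21.
  ∫_0^4 u'(x)^2 dx = ∫_0^4 (81*x^4 - 108*x^3 + 54*x^2 - 12*x + 1) dx. Term by term:
    ∫_0^4 81*x^4 dx = 82944/5;  ∫_0^4 -108*x^3 dx = -6912;  ∫_0^4 54*x^2 dx = 1152;
    ∫_0^4 -12*x dx = -96;  ∫_0^4 1 dx = 4.
  Sum: 82944/5 − 6912 + 1152 − 96 + 4 = 53684/5.
Adding: ||u||_{H^1}^2 = 247012/21 + 53684/5 = 2362424/105.


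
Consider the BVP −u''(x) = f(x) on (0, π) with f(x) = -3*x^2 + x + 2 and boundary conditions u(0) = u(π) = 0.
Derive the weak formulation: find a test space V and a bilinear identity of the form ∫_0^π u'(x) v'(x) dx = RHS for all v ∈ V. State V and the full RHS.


V = H^1_0(0, π) (so v(0) = v(π) = 0); weak form: ∫_0^π u'v' dx = ∫_0^π (-3*x^2 + x + 2) v dx for all v ∈ V.

Multiply both sides by a test function v and integrate from 0 to π:
  ∫_0^π −u''(x) v(x) dx = ∫_0^π f(x) v(x) dx.
Integrate the LHS by parts once:
  ∫_0^π −u'' v dx = −[u'(x) v(x)]_0^π + ∫_0^π u'(x) v'(x) dx.
Thus ∫_0^π u'(x) v'(x) dx = ∫_0^π f(x) v(x) dx + [u'(x) v(x)]_0^π.
Choose V so that boundary terms are either known or forced to vanish.
u is Dirichlet: u(0) = u(π) = 0. Let V = H^1_0(0, π); then v(0) = v(π) = 0, and [u' v]_0^π = 0.
Weak formulation: find u (satisfying any essential BC) such that ∫_0^π u'(x) v'(x) dx = ∫_0^π f v dx for all v ∈ V.
Substituting f(x) = -3*x^2 + x + 2, the right-hand side is ∫_0^π (-3*x^2 + x + 2) v dx.


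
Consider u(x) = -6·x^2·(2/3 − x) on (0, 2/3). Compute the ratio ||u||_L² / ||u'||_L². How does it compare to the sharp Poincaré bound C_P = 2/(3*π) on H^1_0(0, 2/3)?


||u||_L² / ||u'||_L² = sqrt(14)/21 < C_P = 2/(3*π).

u(x) = -6·x^2·(2/3 − x), so u'(x) = 2*x*(9*x - 4).
u(x) = -6·x^2·(2/3 − x) vanishes at x = 0 and x = 2/3, so u ∈ H^1_0(0, 2/3). Differentiate via the product rule and integrate the resulting polynomials term by term.
  ∫_0^2/3 u² dx = ∫_0^2/3 (36*x^6 - 48*x^5 + 16*x^4) dx. Term by term:
    ∫_0^2/3 36*x^6 dx = 512/1701;  ∫_0^2/3 -48*x^5 dx = -512/729;  ∫_0^2/3 16*x^4 dx = 512/1215.
  Sum: 512/1701 − 512/729 + 512/1215 = 512/25515.
  ∫_0^2/3 (u')² dx = ∫_0^2/3 (324*x^4 - 288*x^3 + 64*x^2) dx. Term by term:
    ∫_0^2/3 324*x^4 dx = 128/15;  ∫_0^2/3 -288*x^3 dx = -128/9;  ∫_0^2/3 64*x^2 dx = 512/81.
  Sum: 128/15 − 128/9 + 512/81 = 256/405.
∫_0^2/3 u² dx = 512/25515, so ||u||_L² = 16*sqrt(70)/945.
∫_0^2/3 (u')² dx = 256/405, so ||u'||_L² = 16*sqrt(5)/45.
Ratio ||u||_L² / ||u'||_L² = sqrt(14)/21.
Sharp Poincaré constant on H^1_0(0, 2/3) is C_P = L/π = 2/(3*π), achieved by sin(3*π/2·x).
A polynomial bump cannot attain the sharp Poincaré constant (only the first sine eigenfunction does), so the ratio is strictly less than C_P, consistent with ||u||_L² ≤ C_P ||u'||_L².


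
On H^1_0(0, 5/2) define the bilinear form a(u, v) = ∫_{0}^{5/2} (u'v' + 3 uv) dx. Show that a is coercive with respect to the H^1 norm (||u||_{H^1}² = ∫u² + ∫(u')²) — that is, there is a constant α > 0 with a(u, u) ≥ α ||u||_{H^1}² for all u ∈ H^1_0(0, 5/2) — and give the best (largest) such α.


α = 1

Coercivity of a(·,·) on H^1_0(0, 5/2) means a(u, u) ≥ α ||u||_{H^1}² for every u ∈ H^1_0.
The interval has length L = 5/2, and Poincaré/coercivity depend only on L. Here a(u, u) = ∫(u')² + (3)·∫u².
Here c = 3 ≥ 1, so a(u,u) = ∫(u')² + c∫u² ≥ ∫(u')² + ∫u² = ||u||_{H^1}², i.e. α = 1 works. No larger α is possible: a(u,u) ≥ α||u||_{H^1}² means (1−α)∫(u')² ≥ (α−c)∫u², and for the modes u_n = sin(nπ(x−x₀)/L) (x₀ the left endpoint) one has ∫u_n²/∫(u_n')² = (L/(nπ))² → 0, so a(u_n,u_n)/||u_n||_{H^1}² → 1. Hence the optimal constant is α = 1.
Therefore α = 1.


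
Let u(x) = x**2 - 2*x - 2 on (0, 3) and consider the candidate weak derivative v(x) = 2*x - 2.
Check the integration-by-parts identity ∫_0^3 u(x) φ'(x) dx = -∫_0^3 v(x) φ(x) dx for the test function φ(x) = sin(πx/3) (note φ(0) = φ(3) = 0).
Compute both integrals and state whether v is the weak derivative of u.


LHS = -6/π, RHS = -6/π. Yes, v = u' weakly.

u(x) = x**2 - 2*x - 2, classical derivative u'(x) = 2*x - 2.
φ(x) = sin(πx/3), so φ'(x) = π*cos(π*x/3)/3.
Note φ(0) = φ(3) = 0, so the boundary term u·φ vanishes.
LHS = ∫_0^3 u(x) φ'(x) dx = ∫_0^3 (π*x^2*cos(π*x/3)/3 - 2*π*x*cos(π*x/3)/3 - 2*π*cos(π*x/3)/3) dx. Term by term:
  ∫_0^3 -2*π*cos(π*x/3)/3 dx = 0;  ∫_0^3 -2*π*x*cos(π*x/3)/3 dx = 12/π;  ∫_0^3 π*x^2*cos(π*x/3)/3 dx = -18/π.
Sum: 0 + 12/π − 18/π = -6/π.
So LHS = -6/π.
∫_0^3 v(x) φ(x) dx = ∫_0^3 (2*x*sin(π*x/3) - 2*sin(π*x/3)) dx. Term by term:
  ∫_0^3 -2*sin(π*x/3) dx = -12/π;  ∫_0^3 2*x*sin(π*x/3) dx = 18/π.
Sum: -12/π + 18/π = 6/π.
So RHS = -∫_0^3 v(x) φ(x) dx = -6/π.
LHS = RHS, so the identity holds for this test φ.
Moreover u is smooth here and v(x) = u'(x) = 2*x - 2 pointwise, so the identity holds for every test function. Hence v is the weak derivative of u.


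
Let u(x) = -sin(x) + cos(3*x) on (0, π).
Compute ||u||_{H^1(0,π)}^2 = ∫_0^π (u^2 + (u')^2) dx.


||u||_{H^1(0,π)}^2 = 6*π

u'(x) = -3*sin(3*x) - cos(x).
Expand u² and (u')² and integrate term by term on (0, π), using: for integers n ≥ 1, ∫_0^π sin²(nx) dx = ∫_0^π cos²(nx) dx = π/2; for n ≠ n', ∫_0^π sin(nx)sin(n'x) dx = ∫_0^π cos(nx)cos(n'x) dx = 0; and by product-to-sum, ∫_0^π sin(nx)cos(n'x) dx = ½∫_0^π [sin((n+n')x) + sin((n−n')x)] dx, which is 0 when n+n' is even and 2n/(n²−n'²) when n+n' is odd (it need not vanish on (0, π)).
  u² squared terms: (-1)²·∫sin(x)² dx = 1·π/2 = π/2;  (1)²·∫cos(3x)² dx = 1·π/2 = π/2.
  u² cross terms: 2·(-1)·(1)·∫sin(x)·cos(3x) dx = -2·(0) = 0.
  So ∫_0^π u² dx = π/2 + π/2 + 0 = π.
  (u')² squared terms: (-1)²·∫cos(x)² dx = 1·π/2 = π/2;  (-3)²·∫sin(3x)² dx = 9·π/2 = 9*π/2.
  (u')² cross terms: 2·(-1)·(-3)·∫cos(x)·sin(3x) dx = 6·(0) = 0.
  So ∫_0^π (u')² dx = π/2 + 9*π/2 + 0 = 5*π.
||u||_{H^1}^2 = (π) + (5*π) = 6*π.


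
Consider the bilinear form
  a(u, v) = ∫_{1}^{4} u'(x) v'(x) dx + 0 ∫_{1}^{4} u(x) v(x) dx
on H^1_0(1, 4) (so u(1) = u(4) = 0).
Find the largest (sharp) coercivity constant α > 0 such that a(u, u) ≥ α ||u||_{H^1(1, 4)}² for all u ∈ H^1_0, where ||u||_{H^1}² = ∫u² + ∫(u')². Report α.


α = π^2/(9 + π^2)

Coercivity of a(·,·) on H^1_0(1, 4) means a(u, u) ≥ α ||u||_{H^1}² for every u ∈ H^1_0.
The interval has length L = 3, and Poincaré/coercivity depend only on L. Here a(u, u) = ∫(u')² + (0)·∫u².
Here c = 0, so a(u,u) = ∫(u')² alone. The condition a(u,u) ≥ α||u||_{H^1}² reads (1−α)∫(u')² ≥ (α−c)∫u². Any admissible α is ≤ 1 (rapidly oscillating u have ∫u²/∫(u')² → 0), and α = 1 would force 0 ≥ (1−c)∫u², impossible since c < 1; so 1−α > 0. By the sharp Poincaré inequality on H^1_0 of an interval of length L, ∫(u')² ≥ (π/L)²∫u² with equality for the first sine mode sin(π(x−x₀)/L) (x₀ the left endpoint), so the inequality holds for all u iff (1−α)(π/L)² ≥ α − c, i.e. α ≤ ((π/L)² + c)/((π/L)² + 1) = (1 + c(L/π)²)/(1 + (L/π)²). (Direct route, valid since c ≤ 0: Poincaré gives c∫u² ≥ c(L/π)²∫(u')², so a(u,u) ≥ (1 + c(L/π)²)∫(u')², while ||u||_{H^1}² ≤ (1 + (L/π)²)∫(u')²; dividing yields the same α.) With (π/L)² = π^2/9 and c = 0, the largest admissible constant is α = ((π/L)² + c)/((π/L)² + 1).
Simplifying, α = π^2/(9 + π^2).


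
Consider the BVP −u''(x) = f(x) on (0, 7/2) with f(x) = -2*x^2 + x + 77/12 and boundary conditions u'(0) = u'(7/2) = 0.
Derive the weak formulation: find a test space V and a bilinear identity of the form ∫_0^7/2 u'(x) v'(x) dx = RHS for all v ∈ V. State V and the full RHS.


V = H^1(0, 7/2) (no boundary constraint on v; u is determined up to an additive constant); weak form: ∫_0^7/2 u'v' dx = ∫_0^7/2 (-2*x^2 + x + 77/12) v dx for all v ∈ V.

Multiply both sides by a test function v and integrate from 0 to 7/2:
  ∫_0^7/2 −u''(x) v(x) dx = ∫_0^7/2 f(x) v(x) dx.
Integrate the LHS by parts once:
  ∫_0^7/2 −u'' v dx = −[u'(x) v(x)]_0^7/2 + ∫_0^7/2 u'(x) v'(x) dx.
Thus ∫_0^7/2 u'(x) v'(x) dx = ∫_0^7/2 f(x) v(x) dx + [u'(x) v(x)]_0^7/2.
Choose V so that boundary terms are either known or forced to vanish.
u has homogeneous Neumann: u'(0) = u'(7/2) = 0. So [u' v]_0^7/2 = 0·v(7/2) − 0·v(0) = 0 for any v; take V = H^1(0, 7/2).
Weak formulation: find u (satisfying any essential BC) such that ∫_0^7/2 u'(x) v'(x) dx = ∫_0^7/2 f v dx for all v ∈ V (homogeneous Neumann, so boundary terms vanish).
Substituting f(x) = -2*x^2 + x + 77/12, the right-hand side is ∫_0^7/2 (-2*x^2 + x + 77/12) v dx.
Compatibility check (pure Neumann): taking v ≡ 1 ∈ V gives 0 = ∫_0^7/2 f dx + (0) − (0), i.e. ∫_0^7/2 f dx must equal u'(0) − u'(7/2) = 0. Indeed ∫_0^7/2 (-2*x^2 + x + 77/12) dx = 0, so the data are compatible. The solution is then unique only up to an additive constant (fix it e.g. by requiring ∫_0^7/2 u dx = 0).


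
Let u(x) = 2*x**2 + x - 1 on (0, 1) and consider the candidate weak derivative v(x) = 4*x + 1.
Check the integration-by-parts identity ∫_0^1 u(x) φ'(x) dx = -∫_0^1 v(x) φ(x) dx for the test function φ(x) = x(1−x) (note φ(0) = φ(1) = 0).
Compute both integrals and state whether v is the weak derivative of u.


LHS = -1/2, RHS = -1/2. Yes, v = u' weakly.

u(x) = 2*x**2 + x - 1, classical derivative u'(x) = 4*x + 1.
φ(x) = x(1−x), so φ'(x) = 1 - 2*x.
Note φ(0) = φ(1) = 0, so the boundary term u·φ vanishes.
LHS = ∫_0^1 u(x) φ'(x) dx = ∫_0^1 (-4*x^3 + 3*x - 1) dx. Term by term:
  ∫_0^1 -4*x^3 dx = -1;  ∫_0^1 3*x dx = 3/2;  ∫_0^1 -1 dx = -1.
Sum: -1 + 3/2 − 1 = -1/2.
So LHS = -1/2.
∫_0^1 v(x) φ(x) dx = ∫_0^1 (-4*x^3 + 3*x^2 + x) dx. Term by term:
  ∫_0^1 -4*x^3 dx = -1;  ∫_0^1 3*x^2 dx = 1;  ∫_0^1 x dx = 1/2.
Sum: -1 + 1 + 1/2 = 1/2.
So RHS = -∫_0^1 v(x) φ(x) dx = -1/2.
LHS = RHS, so the identity holds for this test φ.
Moreover u is smooth here and v(x) = u'(x) = 4*x + 1 pointwise, so the identity holds for every test function. Hence v is the weak derivative of u.


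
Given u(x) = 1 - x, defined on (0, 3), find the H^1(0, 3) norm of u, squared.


||u||_{H^1}^2 = 6

The H^1 norm (squared) on an interval (0, L) is
  ||u||_{H^1}^2 = ∫_0^L u(x)^2 dx + ∫_0^L u'(x)^2 dx.
Compute u'(x) = -1.
Then u(x)^2 = x**2 - 2*x + 1 and u'(x)^2 = 1.
Integrate each monomial from 0 to 3 using ∫_0^3 c·x^n dx = c·3^(n+1)/(n+1):
  ∫_0^3 u(x)^2 dx = ∫_0^3 (x^2 - 2*x + 1) dx. Term by term:
    ∫_0^3 x^2 dx = 9;  ∫_0^3 -2*x dx = -9;  ∫_0^3 1 dx = 3.
  Sum: 9 − 9 + 3 = 3.
  ∫_0^3 u'(x)^2 dx = ∫_0^3 (1) dx. Term by term:
    ∫_0^3 1 dx = 3.
Adding: ||u||_{H^1}^2 = 3 + 3 = 6.


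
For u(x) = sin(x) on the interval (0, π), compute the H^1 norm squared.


||u||_{H^1(0,π)}^2 = π

u'(x) = cos(x).
Expand u² and (u')² and integrate term by term on (0, π), using: for integers n ≥ 1, ∫_0^π sin²(nx) dx = ∫_0^π cos²(nx) dx = π/2; for n ≠ n', ∫_0^π sin(nx)sin(n'x) dx = ∫_0^π cos(nx)cos(n'x) dx = 0; and by product-to-sum, ∫_0^π sin(nx)cos(n'x) dx = ½∫_0^π [sin((n+n')x) + sin((n−n')x)] dx, which is 0 when n+n' is even and 2n/(n²−n'²) when n+n' is odd (it need not vanish on (0, π)).
  u² squared terms: (1)²·∫sin(x)² dx = 1·π/2 = π/2.
  So ∫_0^π u² dx = π/2.
  (u')² squared terms: (1)²·∫cos(x)² dx = 1·π/2 = π/2.
  So ∫_0^π (u')² dx = π/2.
||u||_{H^1}^2 = (π/2) + (π/2) = π.


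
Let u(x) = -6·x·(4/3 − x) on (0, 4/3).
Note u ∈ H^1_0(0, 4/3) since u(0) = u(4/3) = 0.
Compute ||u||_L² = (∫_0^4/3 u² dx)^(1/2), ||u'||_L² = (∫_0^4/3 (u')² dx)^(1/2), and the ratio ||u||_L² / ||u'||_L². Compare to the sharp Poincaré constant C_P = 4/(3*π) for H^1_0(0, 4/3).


||u||_L² / ||u'||_L² = 2*sqrt(10)/15 < C_P = 4/(3*π).

u(x) = -6·x·(4/3 − x), so u'(x) = 12*x - 8.
u(x) = -6·x·(4/3 − x) vanishes at x = 0 and x = 4/3, so u ∈ H^1_0(0, 4/3). Differentiate via the product rule and integrate the resulting polynomials term by term.
  ∫_0^4/3 u² dx = ∫_0^4/3 (36*x^4 - 96*x^3 + 64*x^2) dx. Term by term:
    ∫_0^4/3 36*x^4 dx = 4096/135;  ∫_0^4/3 -96*x^3 dx = -2048/27;  ∫_0^4/3 64*x^2 dx = 4096/81.
  Sum: 4096/135 − 2048/27 + 4096/81 = 2048/405.
  ∫_0^4/3 (u')² dx = ∫_0^4/3 (144*x^2 - 192*x + 64) dx. Term by term:
    ∫_0^4/3 144*x^2 dx = 1024/9;  ∫_0^4/3 -192*x dx = -512/3;  ∫_0^4/3 64 dx = 256/3.
  Sum: 1024/9 − 512/3 + 256/3 = 256/9.
∫_0^4/3 u² dx = 2048/405, so ||u||_L² = 32*sqrt(10)/45.
∫_0^4/3 (u')² dx = 256/9, so ||u'||_L² = 16/3.
Ratio ||u||_L² / ||u'||_L² = 2*sqrt(10)/15.
Sharp Poincaré constant on H^1_0(0, 4/3) is C_P = L/π = 4/(3*π), achieved by sin(3*π/4·x).
A polynomial bump cannot attain the sharp Poincaré constant (only the first sine eigenfunction does), so the ratio is strictly less than C_P, consistent with ||u||_L² ≤ C_P ||u'||_L².


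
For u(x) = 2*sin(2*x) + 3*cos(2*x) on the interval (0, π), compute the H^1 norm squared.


||u||_{H^1(0,π)}^2 = 65*π/2

u'(x) = -6*sin(2*x) + 4*cos(2*x).
Expand u² and (u')² and integrate term by term on (0, π), using: for integers n ≥ 1, ∫_0^π sin²(nx) dx = ∫_0^π cos²(nx) dx = π/2; for n ≠ n', ∫_0^π sin(nx)sin(n'x) dx = ∫_0^π cos(nx)cos(n'x) dx = 0; and by product-to-sum, ∫_0^π sin(nx)cos(n'x) dx = ½∫_0^π [sin((n+n')x) + sin((n−n')x)] dx, which is 0 when n+n' is even and 2n/(n²−n'²) when n+n' is odd (it need not vanish on (0, π)).
  u² squared terms: (2)²·∫sin(2x)² dx = 4·π/2 = 2*π;  (3)²·∫cos(2x)² dx = 9·π/2 = 9*π/2.
  u² cross terms: 2·(2)·(3)·∫sin(2x)·cos(2x) dx = 12·(0) = 0.
  So ∫_0^π u² dx = 2*π + 9*π/2 + 0 = 13*π/2.
  (u')² squared terms: (-6)²·∫sin(2x)² dx = 36·π/2 = 18*π;  (4)²·∫cos(2x)² dx = 16·π/2 = 8*π.
  (u')² cross terms: 2·(-6)·(4)·∫sin(2x)·cos(2x) dx = -48·(0) = 0.
  So ∫_0^π (u')² dx = 18*π + 8*π + 0 = 26*π.
||u||_{H^1}^2 = (13*π/2) + (26*π) = 65*π/2.


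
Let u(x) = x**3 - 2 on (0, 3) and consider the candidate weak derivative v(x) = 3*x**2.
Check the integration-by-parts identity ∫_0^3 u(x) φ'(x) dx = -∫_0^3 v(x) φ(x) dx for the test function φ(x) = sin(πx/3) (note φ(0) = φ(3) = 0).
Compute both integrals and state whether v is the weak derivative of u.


LHS = -81/π + 324/π^3, RHS = -81/π + 324/π^3. Yes, v = u' weakly.

u(x) = x**3 - 2, classical derivative u'(x) = 3*x**2.
φ(x) = sin(πx/3), so φ'(x) = π*cos(π*x/3)/3.
Note φ(0) = φ(3) = 0, so the boundary term u·φ vanishes.
LHS = ∫_0^3 u(x) φ'(x) dx = ∫_0^3 (π*x^3*cos(π*x/3)/3 - 2*π*cos(π*x/3)/3) dx. Term by term:
  ∫_0^3 -2*π*cos(π*x/3)/3 dx = 0;  ∫_0^3 π*x^3*cos(π*x/3)/3 dx = -81/π + 324/π^3.
Sum: 0 + -81/π + 324/π^3 = -81/π + 324/π^3.
So LHS = -81/π + 324/π^3.
∫_0^3 v(x) φ(x) dx = ∫_0^3 (3*x^2*sin(π*x/3)) dx. Term by term:
  ∫_0^3 3*x^2*sin(π*x/3) dx = -324/π^3 + 81/π.
So RHS = -∫_0^3 v(x) φ(x) dx = -81/π + 324/π^3.
LHS = RHS, so the identity holds for this test φ.
Moreover u is smooth here and v(x) = u'(x) = 3*x**2 pointwise, so the identity holds for every test function. Hence v is the weak derivative of u.


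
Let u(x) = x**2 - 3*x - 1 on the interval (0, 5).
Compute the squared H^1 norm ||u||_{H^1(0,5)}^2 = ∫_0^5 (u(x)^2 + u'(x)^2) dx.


||u||_{H^1}^2 = 725/6

The H^1 norm (squared) on an interval (0, L) is
  ||u||_{H^1}^2 = ∫_0^L u(x)^2 dx + ∫_0^L u'(x)^2 dx.
Compute u'(x) = 2*x - 3.
Then u(x)^2 = x**4 - 6*x**3 + 7*x**2 + 6*x + 1 and u'(x)^2 = 4*x**2 - 12*x + 9.
Integrate each monomial from 0 to 5 using ∫_0^5 c·x^n dx = c·5^(n+1)/(n+1):
  ∫_0^5 u(x)^2 dx = ∫_0^5 (x^4 - 6*x^3 + 7*x^2 + 6*x + 1) dx. Term by term:
    ∫_0^5 x^4 dx = 625;  ∫_0^5 -6*x^3 dx = -1875/2;  ∫_0^5 7*x^2 dx = 875/3;
    ∫_0^5 6*x dx = 75;  ∫_0^5 1 dx = 5.
  Sum: 625 − 1875/2 + 875/3 + 75 + 5 = 355/6.
  ∫_0^5 u'(x)^2 dx = ∫_0^5 (4*x^2 - 12*x + 9) dx. Term by term:
    ∫_0^5 4*x^2 dx = 500/3;  ∫_0^5 -12*x dx = -150;  ∫_0^5 9 dx = 45.
  Sum: 500/3 − 150 + 45 = 185/3.
Adding: ||u||_{H^1}^2 = 355/6 + 185/3 = 725/6.


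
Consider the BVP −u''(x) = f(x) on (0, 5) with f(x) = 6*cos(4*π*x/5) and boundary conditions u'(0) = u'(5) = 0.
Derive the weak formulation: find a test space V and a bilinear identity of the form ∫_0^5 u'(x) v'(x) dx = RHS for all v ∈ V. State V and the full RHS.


V = H^1(0, 5) (no boundary constraint on v; u is determined up to an additive constant); weak form: ∫_0^5 u'v' dx = ∫_0^5 (6*cos(4*π*x/5)) v dx for all v ∈ V.

Multiply both sides by a test function v and integrate from 0 to 5:
  ∫_0^5 −u''(x) v(x) dx = ∫_0^5 f(x) v(x) dx.
Integrate the LHS by parts once:
  ∫_0^5 −u'' v dx = −[u'(x) v(x)]_0^5 + ∫_0^5 u'(x) v'(x) dx.
Thus ∫_0^5 u'(x) v'(x) dx = ∫_0^5 f(x) v(x) dx + [u'(x) v(x)]_0^5.
Choose V so that boundary terms are either known or forced to vanish.
u has homogeneous Neumann: u'(0) = u'(5) = 0. So [u' v]_0^5 = 0·v(5) − 0·v(0) = 0 for any v; take V = H^1(0, 5).
Weak formulation: find u (satisfying any essential BC) such that ∫_0^5 u'(x) v'(x) dx = ∫_0^5 f v dx for all v ∈ V (homogeneous Neumann, so boundary terms vanish).
Substituting f(x) = 6*cos(4*π*x/5), the right-hand side is ∫_0^5 (6*cos(4*π*x/5)) v dx.
Compatibility check (pure Neumann): taking v ≡ 1 ∈ V gives 0 = ∫_0^5 f dx + (0) − (0), i.e. ∫_0^5 f dx must equal u'(0) − u'(5) = 0. Indeed ∫_0^5 (6*cos(4*π*x/5)) dx = 0, so the data are compatible. The solution is then unique only up to an additive constant (fix it e.g. by requiring ∫_0^5 u dx = 0).


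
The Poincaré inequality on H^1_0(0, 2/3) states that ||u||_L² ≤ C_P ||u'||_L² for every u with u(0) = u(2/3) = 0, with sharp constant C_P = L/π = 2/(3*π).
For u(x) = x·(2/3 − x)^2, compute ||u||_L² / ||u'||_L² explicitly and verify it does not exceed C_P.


||u||_L² / ||u'||_L² = sqrt(14)/21 < C_P = 2/(3*π).

u(x) = x·(2/3 − x)^2, so u'(x) = (3*x - 2)*(9*x - 2)/9.
u(x) = x·(2/3 − x)^2 vanishes at x = 0 and x = 2/3, so u ∈ H^1_0(0, 2/3). Differentiate via the product rule and integrate the resulting polynomials term by term.
  ∫_0^2/3 u² dx = ∫_0^2/3 (x^6 - 8*x^5/3 + 8*x^4/3 - 32*x^3/27 + 16*x^2/81) dx. Term by term:
    ∫_0^2/3 x^6 dx = 128/15309;  ∫_0^2/3 -8*x^5/3 dx = -256/6561;  ∫_0^2/3 8*x^4/3 dx = 256/3645;
    ∫_0^2/3 -32*x^3/27 dx = -128/2187;  ∫_0^2/3 16*x^2/81 dx = 128/6561.
  Sum: 128/15309 − 256/6561 + 256/3645 − 128/2187 + 128/6561 = 128/229635.
  ∫_0^2/3 (u')² dx = ∫_0^2/3 (9*x^4 - 16*x^3 + 88*x^2/9 - 64*x/27 + 16/81) dx. Term by term:
    ∫_0^2/3 9*x^4 dx = 32/135;  ∫_0^2/3 -16*x^3 dx = -64/81;  ∫_0^2/3 88*x^2/9 dx = 704/729;
    ∫_0^2/3 -64*x/27 dx = -128/243;  ∫_0^2/3 16/81 dx = 32/243.
  Sum: 32/135 − 64/81 + 704/729 − 128/243 + 32/243 = 64/3645.
∫_0^2/3 u² dx = 128/229635, so ||u||_L² = 8*sqrt(70)/2835.
∫_0^2/3 (u')² dx = 64/3645, so ||u'||_L² = 8*sqrt(5)/135.
Ratio ||u||_L² / ||u'||_L² = sqrt(14)/21.
Sharp Poincaré constant on H^1_0(0, 2/3) is C_P = L/π = 2/(3*π), achieved by sin(3*π/2·x).
A polynomial bump cannot attain the sharp Poincaré constant (only the first sine eigenfunction does), so the ratio is strictly less than C_P, consistent with ||u||_L² ≤ C_P ||u'||_L².


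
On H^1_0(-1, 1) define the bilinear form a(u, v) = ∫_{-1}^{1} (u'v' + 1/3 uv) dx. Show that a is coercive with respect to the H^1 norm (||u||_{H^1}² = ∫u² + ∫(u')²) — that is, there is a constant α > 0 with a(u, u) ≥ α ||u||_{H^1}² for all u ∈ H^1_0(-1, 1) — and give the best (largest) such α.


α = (4/3 + π^2)/(4 + π^2)

Coercivity of a(·,·) on H^1_0(-1, 1) means a(u, u) ≥ α ||u||_{H^1}² for every u ∈ H^1_0.
The interval has length L = 2, and Poincaré/coercivity depend only on L. Here a(u, u) = ∫(u')² + (1/3)·∫u².
Here 0 < c = 1/3 < 1. The condition a(u,u) ≥ α||u||_{H^1}² reads (1−α)∫(u')² ≥ (α−c)∫u². Any admissible α is ≤ 1 (rapidly oscillating u have ∫u²/∫(u')² → 0), and α = 1 would force 0 ≥ (1−c)∫u², impossible since c < 1; so 1−α > 0. By the sharp Poincaré inequality on H^1_0 of an interval of length L, ∫(u')² ≥ (π/L)²∫u² with equality for the first sine mode sin(π(x−x₀)/L) (x₀ the left endpoint), so the inequality holds for all u iff (1−α)(π/L)² ≥ α − c, i.e. α ≤ ((π/L)² + c)/((π/L)² + 1) = (1 + c(L/π)²)/(1 + (L/π)²). With (π/L)² = π^2/4 and c = 1/3, the largest admissible constant is α = ((π/L)² + c)/((π/L)² + 1).
Simplifying, α = (4/3 + π^2)/(4 + π^2).


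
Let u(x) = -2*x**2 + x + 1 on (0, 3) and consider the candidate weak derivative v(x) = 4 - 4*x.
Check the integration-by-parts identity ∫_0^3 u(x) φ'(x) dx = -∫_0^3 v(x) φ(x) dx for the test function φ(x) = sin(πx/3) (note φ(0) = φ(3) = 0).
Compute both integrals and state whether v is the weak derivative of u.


LHS = 30/π, RHS = 12/π. No, v is not the weak derivative of u.

u(x) = -2*x**2 + x + 1, classical derivative u'(x) = 1 - 4*x.
φ(x) = sin(πx/3), so φ'(x) = π*cos(π*x/3)/3.
Note φ(0) = φ(3) = 0, so the boundary term u·φ vanishes.
LHS = ∫_0^3 u(x) φ'(x) dx = ∫_0^3 (-2*π*x^2*cos(π*x/3)/3 + π*x*cos(π*x/3)/3 + π*cos(π*x/3)/3) dx. Term by term:
  ∫_0^3 π*cos(π*x/3)/3 dx = 0;  ∫_0^3 -2*π*x^2*cos(π*x/3)/3 dx = 36/π;  ∫_0^3 π*x*cos(π*x/3)/3 dx = -6/π.
Sum: 0 + 36/π − 6/π = 30/π.
So LHS = 30/π.
∫_0^3 v(x) φ(x) dx = ∫_0^3 (-4*x*sin(π*x/3) + 4*sin(π*x/3)) dx. Term by term:
  ∫_0^3 4*sin(π*x/3) dx = 24/π;  ∫_0^3 -4*x*sin(π*x/3) dx = -36/π.
Sum: 24/π − 36/π = -12/π.
So RHS = -∫_0^3 v(x) φ(x) dx = 12/π.
LHS − RHS = 18/π ≠ 0, so the identity fails.
(For a valid weak derivative the identity must hold for EVERY test function, in particular this one. The failure shows v is NOT the weak derivative of u.)
Correct weak derivative would be u'(x) = 1 - 4*x.


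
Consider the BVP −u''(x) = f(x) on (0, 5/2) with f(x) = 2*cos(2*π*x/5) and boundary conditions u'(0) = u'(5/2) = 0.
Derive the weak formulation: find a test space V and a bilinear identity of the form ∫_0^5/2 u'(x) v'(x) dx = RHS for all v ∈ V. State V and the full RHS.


V = H^1(0, 5/2) (no boundary constraint on v; u is determined up to an additive constant); weak form: ∫_0^5/2 u'v' dx = ∫_0^5/2 (2*cos(2*π*x/5)) v dx for all v ∈ V.

Multiply both sides by a test function v and integrate from 0 to 5/2:
  ∫_0^5/2 −u''(x) v(x) dx = ∫_0^5/2 f(x) v(x) dx.
Integrate the LHS by parts once:
  ∫_0^5/2 −u'' v dx = −[u'(x) v(x)]_0^5/2 + ∫_0^5/2 u'(x) v'(x) dx.
Thus ∫_0^5/2 u'(x) v'(x) dx = ∫_0^5/2 f(x) v(x) dx + [u'(x) v(x)]_0^5/2.
Choose V so that boundary terms are either known or forced to vanish.
u has homogeneous Neumann: u'(0) = u'(5/2) = 0. So [u' v]_0^5/2 = 0·v(5/2) − 0·v(0) = 0 for any v; take V = H^1(0, 5/2).
Weak formulation: find u (satisfying any essential BC) such that ∫_0^5/2 u'(x) v'(x) dx = ∫_0^5/2 f v dx for all v ∈ V (homogeneous Neumann, so boundary terms vanish).
Substituting f(x) = 2*cos(2*π*x/5), the right-hand side is ∫_0^5/2 (2*cos(2*π*x/5)) v dx.
Compatibility check (pure Neumann): taking v ≡ 1 ∈ V gives 0 = ∫_0^5/2 f dx + (0) − (0), i.e. ∫_0^5/2 f dx must equal u'(0) − u'(5/2) = 0. Indeed ∫_0^5/2 (2*cos(2*π*x/5)) dx = 0, so the data are compatible. The solution is then unique only up to an additive constant (fix it e.g. by requiring ∫_0^5/2 u dx = 0).


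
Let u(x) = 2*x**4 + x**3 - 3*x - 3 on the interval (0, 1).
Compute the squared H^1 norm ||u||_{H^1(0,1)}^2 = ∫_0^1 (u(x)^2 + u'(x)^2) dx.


||u||_{H^1}^2 = 7853/315

The H^1 norm (squared) on an interval (0, L) is
  ||u||_{H^1}^2 = ∫_0^L u(x)^2 dx + ∫_0^L u'(x)^2 dx.
Compute u'(x) = 8*x**3 + 3*x**2 - 3.
Then u(x)^2 = 4*x**8 + 4*x**7 + x**6 - 12*x**5 - 18*x**4 - 6*x**3 + 9*x**2 + 18*x + 9 and u'(x)^2 = 64*x**6 + 48*x**5 + 9*x**4 - 48*x**3 - 18*x**2 + 9.
Integrate each monomial from 0 to 1 using ∫_0^1 c·x^n dx = c·1^(n+1)/(n+1):
  ∫_0^1 u(x)^2 dx = ∫_0^1 (4*x^8 + 4*x^7 + x^6 - 12*x^5 - 18*x^4 - 6*x^3 + 9*x^2 + 18*x + 9) dx. Term by term:
    ∫_0^1 4*x^8 dx = 4/9;  ∫_0^1 4*x^7 dx = 1/2;  ∫_0^1 x^6 dx = 1/7;
    ∫_0^1 -12*x^5 dx = -2;  ∫_0^1 -18*x^4 dx = -18/5;  ∫_0^1 -6*x^3 dx = -3/2;
    ∫_0^1 9*x^2 dx = 3;  ∫_0^1 18*x dx = 9;  ∫_0^1 9 dx = 9.
  Sum: 4/9 + 1/2 + 1/7 − 2 − 18/5 − 3/2 + 3 + 9 + 9 = 4721/315.
  ∫_0^1 u'(x)^2 dx = ∫_0^1 (64*x^6 + 48*x^5 + 9*x^4 - 48*x^3 - 18*x^2 + 9) dx. Term by term:
    ∫_0^1 64*x^6 dx = 64/7;  ∫_0^1 48*x^5 dx = 8;  ∫_0^1 9*x^4 dx = 9/5;
    ∫_0^1 -48*x^3 dx = -12;  ∫_0^1 -18*x^2 dx = -6;  ∫_0^1 9 dx = 9.
  Sum: 64/7 + 8 + 9/5 − 12 − 6 + 9 = 348/35.
Adding: ||u||_{H^1}^2 = 4721/315 + 348/35 = 7853/315.


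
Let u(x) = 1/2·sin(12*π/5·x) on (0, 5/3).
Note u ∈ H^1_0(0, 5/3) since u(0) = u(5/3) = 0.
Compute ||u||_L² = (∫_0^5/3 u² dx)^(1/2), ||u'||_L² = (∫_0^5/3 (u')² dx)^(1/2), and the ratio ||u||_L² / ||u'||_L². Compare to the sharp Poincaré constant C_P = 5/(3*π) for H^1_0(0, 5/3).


||u||_L² / ||u'||_L² = 5/(12*π) < C_P = 5/(3*π).

u(x) = 1/2·sin(12*π/5·x), so u'(x) = 6*π*cos(12*π*x/5)/5.
Writing u(x) = A·sin(kπx/L) with A = 1/2 and k = 4, use ∫_0^L sin²(kπx/L) dx = L/2 and ∫_0^L cos²(kπx/L) dx = L/2.
u² = 1/4·sin²(12*π/5·x) and (u')² = 36*π^2/25·cos²(12*π/5·x), and each of sin², cos² integrates to L/2 = 5/6 over (0, 5/3).
∫_0^5/3 u² dx = 5/24, so ||u||_L² = sqrt(30)/12.
∫_0^5/3 (u')² dx = 6*π^2/5, so ||u'||_L² = sqrt(30)*π/5.
Ratio ||u||_L² / ||u'||_L² = 5/(12*π).
Sharp Poincaré constant on H^1_0(0, 5/3) is C_P = L/π = 5/(3*π), achieved by sin(3*π/5·x).
This is the k = 4 harmonic; the ratio L/(kπ) is strictly less than C_P = L/π, consistent with the sharp inequality ||u||_L² ≤ C_P ||u'||_L².


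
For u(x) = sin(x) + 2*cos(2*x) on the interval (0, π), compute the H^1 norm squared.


||u||_{H^1(0,π)}^2 = -40/3 + 11*π

u'(x) = -4*sin(2*x) + cos(x).
Expand u² and (u')² and integrate term by term on (0, π), using: for integers n ≥ 1, ∫_0^π sin²(nx) dx = ∫_0^π cos²(nx) dx = π/2; for n ≠ n', ∫_0^π sin(nx)sin(n'x) dx = ∫_0^π cos(nx)cos(n'x) dx = 0; and by product-to-sum, ∫_0^π sin(nx)cos(n'x) dx = ½∫_0^π [sin((n+n')x) + sin((n−n')x)] dx, which is 0 when n+n' is even and 2n/(n²−n'²) when n+n' is odd (it need not vanish on (0, π)).
  u² squared terms: (2)²·∫cos(2x)² dx = 4·π/2 = 2*π;  (1)²·∫sin(x)² dx = 1·π/2 = π/2.
  u² cross terms: 2·(2)·(1)·∫cos(2x)·sin(x) dx = 4·(-2/3) = -8/3.
  So ∫_0^π u² dx = 2*π + π/2 − 8/3 = -8/3 + 5*π/2.
  (u')² squared terms: (-4)²·∫sin(2x)² dx = 16·π/2 = 8*π;  (1)²·∫cos(x)² dx = 1·π/2 = π/2.
  (u')² cross terms: 2·(-4)·(1)·∫sin(2x)·cos(x) dx = -8·(4/3) = -32/3.
  So ∫_0^π (u')² dx = 8*π + π/2 − 32/3 = -32/3 + 17*π/2.
||u||_{H^1}^2 = (-8/3 + 5*π/2) + (-32/3 + 17*π/2) = -40/3 + 11*π.


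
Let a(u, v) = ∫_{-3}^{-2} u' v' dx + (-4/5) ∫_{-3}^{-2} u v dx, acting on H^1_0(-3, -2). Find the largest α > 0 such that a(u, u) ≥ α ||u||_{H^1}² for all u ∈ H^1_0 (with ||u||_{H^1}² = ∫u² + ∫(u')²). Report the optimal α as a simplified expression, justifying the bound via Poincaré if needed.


α = (-4/5 + π^2)/(1 + π^2)

Coercivity of a(·,·) on H^1_0(-3, -2) means a(u, u) ≥ α ||u||_{H^1}² for every u ∈ H^1_0.
The interval has length L = 1, and Poincaré/coercivity depend only on L. Here a(u, u) = ∫(u')² + (-4/5)·∫u².
Here c = -4/5 < 0 with |c| < (π/L)² = π^2, so coercivity still holds. The condition a(u,u) ≥ α||u||_{H^1}² reads (1−α)∫(u')² ≥ (α−c)∫u². Any admissible α is ≤ 1 (rapidly oscillating u have ∫u²/∫(u')² → 0), and α = 1 would force 0 ≥ (1−c)∫u², impossible since c < 1; so 1−α > 0. By the sharp Poincaré inequality on H^1_0 of an interval of length L, ∫(u')² ≥ (π/L)²∫u² with equality for the first sine mode sin(π(x−x₀)/L) (x₀ the left endpoint), so the inequality holds for all u iff (1−α)(π/L)² ≥ α − c, i.e. α ≤ ((π/L)² + c)/((π/L)² + 1) = (1 + c(L/π)²)/(1 + (L/π)²). (Direct route, valid since c ≤ 0: Poincaré gives c∫u² ≥ c(L/π)²∫(u')², so a(u,u) ≥ (1 + c(L/π)²)∫(u')², while ||u||_{H^1}² ≤ (1 + (L/π)²)∫(u')²; dividing yields the same α.) With (π/L)² = π^2 and c = -4/5, the largest admissible constant is α = ((π/L)² + c)/((π/L)² + 1).
Simplifying, α = (-4/5 + π^2)/(1 + π^2).


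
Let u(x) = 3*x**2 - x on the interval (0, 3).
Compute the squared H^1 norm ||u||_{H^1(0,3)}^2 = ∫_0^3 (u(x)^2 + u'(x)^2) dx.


||u||_{H^1}^2 = 5979/10

The H^1 norm (squared) on an interval (0, L) is
  ||u||_{H^1}^2 = ∫_0^L u(x)^2 dx + ∫_0^L u'(x)^2 dx.
Compute u'(x) = 6*x - 1.
Then u(x)^2 = 9*x**4 - 6*x**3 + x**2 and u'(x)^2 = 36*x**2 - 12*x + 1.
Integrate each monomial from 0 to 3 using ∫_0^3 c·x^n dx = c·3^(n+1)/(n+1):
  ∫_0^3 u(x)^2 dx = ∫_0^3 (9*x^4 - 6*x^3 + x^2) dx. Term by term:
    ∫_0^3 9*x^4 dx = 2187/5;  ∫_0^3 -6*x^3 dx = -243/2;  ∫_0^3 x^2 dx = 9.
  Sum: 2187/5 − 243/2 + 9 = 3249/10.
  ∫_0^3 u'(x)^2 dx = ∫_0^3 (36*x^2 - 12*x + 1) dx. Term by term:
    ∫_0^3 36*x^2 dx = 324;  ∫_0^3 -12*x dx = -54;  ∫_0^3 1 dx = 3.
  Sum: 324 − 54 + 3 = 273.
Adding: ||u||_{H^1}^2 = 3249/10 + 273 = 5979/10.


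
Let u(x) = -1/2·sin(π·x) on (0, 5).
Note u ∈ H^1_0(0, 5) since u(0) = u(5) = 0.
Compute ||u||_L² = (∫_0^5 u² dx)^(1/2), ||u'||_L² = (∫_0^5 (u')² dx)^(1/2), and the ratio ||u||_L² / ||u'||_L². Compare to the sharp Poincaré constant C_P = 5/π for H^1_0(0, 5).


||u||_L² / ||u'||_L² = 1/π < C_P = 5/π.

u(x) = -1/2·sin(π·x), so u'(x) = -π*cos(π*x)/2.
Writing u(x) = A·sin(kπx/L) with A = -1/2 and k = 5, use ∫_0^L sin²(kπx/L) dx = L/2 and ∫_0^L cos²(kπx/L) dx = L/2.
u² = 1/4·sin²(π·x) and (u')² = π^2/4·cos²(π·x), and each of sin², cos² integrates to L/2 = 5/2 over (0, 5).
∫_0^5 u² dx = 5/8, so ||u||_L² = sqrt(10)/4.
∫_0^5 (u')² dx = 5*π^2/8, so ||u'||_L² = sqrt(10)*π/4.
Ratio ||u||_L² / ||u'||_L² = 1/π.
Sharp Poincaré constant on H^1_0(0, 5) is C_P = L/π = 5/π, achieved by sin(π/5·x).
This is the k = 5 harmonic; the ratio L/(kπ) is strictly less than C_P = L/π, consistent with the sharp inequality ||u||_L² ≤ C_P ||u'||_L².


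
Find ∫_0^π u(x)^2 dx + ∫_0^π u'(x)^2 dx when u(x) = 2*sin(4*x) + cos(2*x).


||u||_{H^1(0,π)}^2 = 73*π/2

u'(x) = -2*sin(2*x) + 8*cos(4*x).
Expand u² and (u')² and integrate term by term on (0, π), using: for integers n ≥ 1, ∫_0^π sin²(nx) dx = ∫_0^π cos²(nx) dx = π/2; for n ≠ n', ∫_0^π sin(nx)sin(n'x) dx = ∫_0^π cos(nx)cos(n'x) dx = 0; and by product-to-sum, ∫_0^π sin(nx)cos(n'x) dx = ½∫_0^π [sin((n+n')x) + sin((n−n')x)] dx, which is 0 when n+n' is even and 2n/(n²−n'²) when n+n' is odd (it need not vanish on (0, π)).
  u² squared terms: (2)²·∫sin(4x)² dx = 4·π/2 = 2*π;  (1)²·∫cos(2x)² dx = 1·π/2 = π/2.
  u² cross terms: 2·(2)·(1)·∫sin(4x)·cos(2x) dx = 4·(0) = 0.
  So ∫_0^π u² dx = 2*π + π/2 + 0 = 5*π/2.
  (u')² squared terms: (-2)²·∫sin(2x)² dx = 4·π/2 = 2*π;  (8)²·∫cos(4x)² dx = 64·π/2 = 32*π.
  (u')² cross terms: 2·(-2)·(8)·∫sin(2x)·cos(4x) dx = -32·(0) = 0.
  So ∫_0^π (u')² dx = 2*π + 32*π + 0 = 34*π.
||u||_{H^1}^2 = (5*π/2) + (34*π) = 73*π/2.


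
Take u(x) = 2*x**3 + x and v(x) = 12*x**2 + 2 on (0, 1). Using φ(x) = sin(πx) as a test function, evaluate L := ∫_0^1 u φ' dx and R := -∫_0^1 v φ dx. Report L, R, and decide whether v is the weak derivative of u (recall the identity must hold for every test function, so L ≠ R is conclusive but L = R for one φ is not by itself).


LHS = -8/π + 24/π^3, RHS = -16/π + 48/π^3. No, v is not the weak derivative of u.

u(x) = 2*x**3 + x, classical derivative u'(x) = 6*x**2 + 1.
φ(x) = sin(πx), so φ'(x) = π*cos(π*x).
Note φ(0) = φ(1) = 0, so the boundary term u·φ vanishes.
LHS = ∫_0^1 u(x) φ'(x) dx = ∫_0^1 (2*π*x^3*cos(π*x) + π*x*cos(π*x)) dx. Term by term:
  ∫_0^1 π*x*cos(π*x) dx = -2/π;  ∫_0^1 2*π*x^3*cos(π*x) dx = -6/π + 24/π^3.
Sum: -2/π + -6/π + 24/π^3 = -8/π + 24/π^3.
So LHS = -8/π + 24/π^3.
∫_0^1 v(x) φ(x) dx = ∫_0^1 (12*x^2*sin(π*x) + 2*sin(π*x)) dx. Term by term:
  ∫_0^1 2*sin(π*x) dx = 4/π;  ∫_0^1 12*x^2*sin(π*x) dx = -48/π^3 + 12/π.
Sum: 4/π + -48/π^3 + 12/π = -48/π^3 + 16/π.
So RHS = -∫_0^1 v(x) φ(x) dx = -16/π + 48/π^3.
LHS − RHS = -24/π^3 + 8/π ≠ 0, so the identity fails.
(For a valid weak derivative the identity must hold for EVERY test function, in particular this one. The failure shows v is NOT the weak derivative of u.)
Correct weak derivative would be u'(x) = 6*x**2 + 1.


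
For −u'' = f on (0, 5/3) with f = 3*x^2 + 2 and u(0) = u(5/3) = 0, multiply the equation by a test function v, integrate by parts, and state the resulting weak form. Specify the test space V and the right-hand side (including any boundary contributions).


V = H^1_0(0, 5/3) (so v(0) = v(5/3) = 0); weak form: ∫_0^5/3 u'v' dx = ∫_0^5/3 (3*x^2 + 2) v dx for all v ∈ V.

Multiply both sides by a test function v and integrate from 0 to 5/3:
  ∫_0^5/3 −u''(x) v(x) dx = ∫_0^5/3 f(x) v(x) dx.
Integrate the LHS by parts once:
  ∫_0^5/3 −u'' v dx = −[u'(x) v(x)]_0^5/3 + ∫_0^5/3 u'(x) v'(x) dx.
Thus ∫_0^5/3 u'(x) v'(x) dx = ∫_0^5/3 f(x) v(x) dx + [u'(x) v(x)]_0^5/3.
Choose V so that boundary terms are either known or forced to vanish.
u is Dirichlet: u(0) = u(5/3) = 0. Let V = H^1_0(0, 5/3); then v(0) = v(5/3) = 0, and [u' v]_0^5/3 = 0.
Weak formulation: find u (satisfying any essential BC) such that ∫_0^5/3 u'(x) v'(x) dx = ∫_0^5/3 f v dx for all v ∈ V.
Substituting f(x) = 3*x^2 + 2, the right-hand side is ∫_0^5/3 (3*x^2 + 2) v dx.


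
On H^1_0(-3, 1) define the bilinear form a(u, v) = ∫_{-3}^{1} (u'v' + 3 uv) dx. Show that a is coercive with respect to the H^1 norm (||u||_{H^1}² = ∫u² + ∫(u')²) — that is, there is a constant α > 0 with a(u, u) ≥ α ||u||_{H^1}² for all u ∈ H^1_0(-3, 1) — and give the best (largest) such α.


α = 1

Coercivity of a(·,·) on H^1_0(-3, 1) means a(u, u) ≥ α ||u||_{H^1}² for every u ∈ H^1_0.
The interval has length L = 4, and Poincaré/coercivity depend only on L. Here a(u, u) = ∫(u')² + (3)·∫u².
Here c = 3 ≥ 1, so a(u,u) = ∫(u')² + c∫u² ≥ ∫(u')² + ∫u² = ||u||_{H^1}², i.e. α = 1 works. No larger α is possible: a(u,u) ≥ α||u||_{H^1}² means (1−α)∫(u')² ≥ (α−c)∫u², and for the modes u_n = sin(nπ(x−x₀)/L) (x₀ the left endpoint) one has ∫u_n²/∫(u_n')² = (L/(nπ))² → 0, so a(u_n,u_n)/||u_n||_{H^1}² → 1. Hence the optimal constant is α = 1.
Therefore α = 1.
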